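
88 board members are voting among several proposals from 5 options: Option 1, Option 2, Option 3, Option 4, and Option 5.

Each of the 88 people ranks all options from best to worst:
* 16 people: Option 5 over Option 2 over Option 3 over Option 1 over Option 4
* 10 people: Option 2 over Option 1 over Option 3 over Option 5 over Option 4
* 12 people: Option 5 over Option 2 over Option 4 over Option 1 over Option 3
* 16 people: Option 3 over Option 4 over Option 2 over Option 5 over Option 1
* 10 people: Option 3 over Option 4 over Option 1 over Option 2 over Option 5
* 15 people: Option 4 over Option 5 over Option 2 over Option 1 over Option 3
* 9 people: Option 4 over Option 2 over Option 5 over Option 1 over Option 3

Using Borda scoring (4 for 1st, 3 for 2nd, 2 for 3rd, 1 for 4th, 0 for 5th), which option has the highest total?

Option 2

Option 1: 16×1 + 10×3 + 12×1 + 16×0 + 10×2 + 15×1 + 9×1 = 102
Option 2: 16×3 + 10×4 + 12×3 + 16×2 + 10×1 + 15×2 + 9×3 = 223
Option 3: 16×2 + 10×2 + 12×0 + 16×4 + 10×4 + 15×0 + 9×0 = 156
Option 4: 16×0 + 10×0 + 12×2 + 16×3 + 10×3 + 15×4 + 9×4 = 198
Option 5: 16×4 + 10×1 + 12×4 + 16×1 + 10×0 + 15×3 + 9×2 = 201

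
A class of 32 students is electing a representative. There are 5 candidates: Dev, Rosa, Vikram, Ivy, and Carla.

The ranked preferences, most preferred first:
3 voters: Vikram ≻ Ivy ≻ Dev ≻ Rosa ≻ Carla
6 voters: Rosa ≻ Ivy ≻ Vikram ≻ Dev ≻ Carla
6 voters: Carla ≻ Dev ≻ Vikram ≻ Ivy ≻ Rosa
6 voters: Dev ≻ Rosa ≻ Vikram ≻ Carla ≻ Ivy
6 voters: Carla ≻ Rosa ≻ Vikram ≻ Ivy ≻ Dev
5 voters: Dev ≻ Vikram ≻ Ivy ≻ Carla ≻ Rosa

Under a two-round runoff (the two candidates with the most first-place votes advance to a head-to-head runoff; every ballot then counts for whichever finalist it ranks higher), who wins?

Dev

Round 1 first-place votes: Dev 11, Rosa 6, Vikram 3, Ivy 0, Carla 12. Carla and Dev advance.
Runoff: Carla is ranked above Dev on 12 ballots, Dev above Carla on 20.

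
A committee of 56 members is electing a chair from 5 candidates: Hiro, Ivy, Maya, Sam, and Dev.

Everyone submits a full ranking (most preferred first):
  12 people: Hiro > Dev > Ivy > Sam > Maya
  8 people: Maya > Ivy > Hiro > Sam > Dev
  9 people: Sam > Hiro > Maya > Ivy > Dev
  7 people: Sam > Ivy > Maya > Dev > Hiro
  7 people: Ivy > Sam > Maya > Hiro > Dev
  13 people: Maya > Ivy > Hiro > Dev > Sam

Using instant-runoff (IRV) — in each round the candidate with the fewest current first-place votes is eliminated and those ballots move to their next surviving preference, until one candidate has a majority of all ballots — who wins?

Round 1: Hiro 12, Ivy 7, Maya 21, Sam 16, Dev 0. Dev eliminated.
Round 2: Hiro 12, Ivy 7, Maya 21, Sam 16. Ivy eliminated.
Round 3: Hiro 12, Maya 21, Sam 23. Hiro eliminated.
Round 4: Maya 21, Sam 35. Sam has a majority (≥29).

Sam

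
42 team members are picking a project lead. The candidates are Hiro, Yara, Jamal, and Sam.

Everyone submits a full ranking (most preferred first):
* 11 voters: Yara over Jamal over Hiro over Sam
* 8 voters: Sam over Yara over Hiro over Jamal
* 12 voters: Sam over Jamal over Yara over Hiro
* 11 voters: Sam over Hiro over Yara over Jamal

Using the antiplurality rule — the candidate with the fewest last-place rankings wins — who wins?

Yara

Last-place votes: Hiro 12, Yara 0, Jamal 19, Sam 11.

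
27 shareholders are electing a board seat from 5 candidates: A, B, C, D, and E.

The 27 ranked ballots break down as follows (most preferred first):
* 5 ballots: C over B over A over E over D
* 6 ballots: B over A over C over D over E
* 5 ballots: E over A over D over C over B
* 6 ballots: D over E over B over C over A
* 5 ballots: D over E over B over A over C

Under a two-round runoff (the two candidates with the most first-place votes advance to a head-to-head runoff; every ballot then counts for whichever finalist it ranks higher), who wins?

Round 1 first-place votes: A 0, B 6, C 5, D 11, E 5. D and B advance.
Runoff: D is ranked above B on 16 ballots, B above D on 11.

D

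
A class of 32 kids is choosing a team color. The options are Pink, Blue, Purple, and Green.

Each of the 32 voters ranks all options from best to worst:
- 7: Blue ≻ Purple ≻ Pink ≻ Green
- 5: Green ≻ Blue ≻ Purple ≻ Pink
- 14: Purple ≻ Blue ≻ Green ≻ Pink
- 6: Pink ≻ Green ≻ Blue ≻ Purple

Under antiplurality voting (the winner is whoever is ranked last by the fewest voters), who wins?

Blue

Last-place votes: Pink 19, Blue 0, Purple 6, Green 7.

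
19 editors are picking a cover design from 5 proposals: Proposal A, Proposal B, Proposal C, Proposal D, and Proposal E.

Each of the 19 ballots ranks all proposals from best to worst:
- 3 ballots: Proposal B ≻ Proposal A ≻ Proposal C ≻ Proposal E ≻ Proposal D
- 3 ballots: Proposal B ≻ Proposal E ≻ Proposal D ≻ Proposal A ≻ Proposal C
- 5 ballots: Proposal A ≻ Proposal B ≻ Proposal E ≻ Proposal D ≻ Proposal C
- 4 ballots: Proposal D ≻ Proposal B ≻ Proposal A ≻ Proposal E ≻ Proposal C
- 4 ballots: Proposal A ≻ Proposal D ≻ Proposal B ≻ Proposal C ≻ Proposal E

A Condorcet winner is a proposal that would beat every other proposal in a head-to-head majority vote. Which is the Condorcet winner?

Proposal B

Proposal B vs Proposal A: 10–9
Proposal B vs Proposal C: 19–0
Proposal B vs Proposal D: 11–8
Proposal B vs Proposal E: 19–0
Proposal B beats every other proposal.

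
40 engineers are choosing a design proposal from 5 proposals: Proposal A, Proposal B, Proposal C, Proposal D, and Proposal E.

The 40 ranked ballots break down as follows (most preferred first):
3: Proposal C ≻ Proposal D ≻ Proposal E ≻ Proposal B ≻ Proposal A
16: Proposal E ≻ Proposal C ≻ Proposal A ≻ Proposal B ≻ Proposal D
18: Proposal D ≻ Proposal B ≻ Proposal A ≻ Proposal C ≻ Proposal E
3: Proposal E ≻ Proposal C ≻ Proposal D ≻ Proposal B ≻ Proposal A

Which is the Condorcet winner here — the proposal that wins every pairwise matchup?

Proposal C

Proposal C vs Proposal A: 22–18
Proposal C vs Proposal B: 22–18
Proposal C vs Proposal D: 22–18
Proposal C vs Proposal E: 21–19
Proposal C beats every other proposal.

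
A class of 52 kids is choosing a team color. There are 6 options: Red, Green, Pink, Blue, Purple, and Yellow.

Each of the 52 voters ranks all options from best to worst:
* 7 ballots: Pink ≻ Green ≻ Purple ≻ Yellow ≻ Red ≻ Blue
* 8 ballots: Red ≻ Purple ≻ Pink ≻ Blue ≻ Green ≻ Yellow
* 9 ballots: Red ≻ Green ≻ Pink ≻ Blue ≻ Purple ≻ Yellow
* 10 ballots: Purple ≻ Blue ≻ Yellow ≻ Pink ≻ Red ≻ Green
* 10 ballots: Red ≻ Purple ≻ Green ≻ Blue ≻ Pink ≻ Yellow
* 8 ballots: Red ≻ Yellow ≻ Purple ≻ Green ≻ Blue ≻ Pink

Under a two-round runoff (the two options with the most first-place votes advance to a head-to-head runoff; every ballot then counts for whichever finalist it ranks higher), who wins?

Round 1 first-place votes: Red 35, Green 0, Pink 7, Blue 0, Purple 10, Yellow 0. Red and Purple advance.
Runoff: Red is ranked above Purple on 35 ballots, Purple above Red on 17.

Red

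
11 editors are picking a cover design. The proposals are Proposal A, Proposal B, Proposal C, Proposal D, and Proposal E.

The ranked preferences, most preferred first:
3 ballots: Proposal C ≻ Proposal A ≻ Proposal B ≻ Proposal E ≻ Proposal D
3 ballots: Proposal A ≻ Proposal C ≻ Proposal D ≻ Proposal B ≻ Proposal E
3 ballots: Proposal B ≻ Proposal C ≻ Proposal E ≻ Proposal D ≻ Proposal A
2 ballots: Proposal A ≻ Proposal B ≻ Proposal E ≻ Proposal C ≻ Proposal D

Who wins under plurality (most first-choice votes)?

First-place votes: Proposal A 5, Proposal B 3, Proposal C 3, Proposal D 0, Proposal E 0.

Proposal A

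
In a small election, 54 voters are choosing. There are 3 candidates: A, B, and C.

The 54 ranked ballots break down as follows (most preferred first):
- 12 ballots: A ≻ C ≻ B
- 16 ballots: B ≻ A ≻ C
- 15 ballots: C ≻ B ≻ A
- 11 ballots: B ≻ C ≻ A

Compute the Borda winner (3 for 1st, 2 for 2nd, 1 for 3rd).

B

A: 12×3 + 16×2 + 15×1 + 11×1 = 94
B: 12×1 + 16×3 + 15×2 + 11×3 = 123
C: 12×2 + 16×1 + 15×3 + 11×2 = 107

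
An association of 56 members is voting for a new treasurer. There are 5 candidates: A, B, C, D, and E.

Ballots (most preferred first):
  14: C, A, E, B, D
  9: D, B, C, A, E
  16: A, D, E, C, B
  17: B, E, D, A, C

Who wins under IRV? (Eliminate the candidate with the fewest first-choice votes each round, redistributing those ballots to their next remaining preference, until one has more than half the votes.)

Round 1: A 16, B 17, C 14, D 9, E 0. E eliminated.
Round 2: A 16, B 17, C 14, D 9. D eliminated.
Round 3: A 16, B 26, C 14. C eliminated.
Round 4: A 30, B 26. A has a majority (≥29).

A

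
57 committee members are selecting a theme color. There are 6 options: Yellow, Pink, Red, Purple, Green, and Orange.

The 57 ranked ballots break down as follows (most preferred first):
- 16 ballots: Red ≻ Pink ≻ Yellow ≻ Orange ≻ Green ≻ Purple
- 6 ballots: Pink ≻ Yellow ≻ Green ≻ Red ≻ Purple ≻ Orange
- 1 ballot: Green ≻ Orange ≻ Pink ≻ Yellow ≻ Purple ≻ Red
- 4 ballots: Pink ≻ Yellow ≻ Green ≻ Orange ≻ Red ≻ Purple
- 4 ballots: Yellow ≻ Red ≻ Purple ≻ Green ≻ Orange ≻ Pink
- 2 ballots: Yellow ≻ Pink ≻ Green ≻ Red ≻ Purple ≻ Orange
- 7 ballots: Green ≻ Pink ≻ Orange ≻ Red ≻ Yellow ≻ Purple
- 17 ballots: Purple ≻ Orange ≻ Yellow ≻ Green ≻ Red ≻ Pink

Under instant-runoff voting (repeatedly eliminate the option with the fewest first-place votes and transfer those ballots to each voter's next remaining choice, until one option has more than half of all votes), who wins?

Round 1: Yellow 6, Pink 10, Red 16, Purple 17, Green 8, Orange 0. Orange eliminated.
Round 2: Yellow 6, Pink 10, Red 16, Purple 17, Green 8. Yellow eliminated.
Round 3: Pink 12, Red 20, Purple 17, Green 8. Green eliminated.
Round 4: Pink 20, Red 20, Purple 17. Purple eliminated.
Round 5: Pink 20, Red 37. Red has a majority (≥29).

Red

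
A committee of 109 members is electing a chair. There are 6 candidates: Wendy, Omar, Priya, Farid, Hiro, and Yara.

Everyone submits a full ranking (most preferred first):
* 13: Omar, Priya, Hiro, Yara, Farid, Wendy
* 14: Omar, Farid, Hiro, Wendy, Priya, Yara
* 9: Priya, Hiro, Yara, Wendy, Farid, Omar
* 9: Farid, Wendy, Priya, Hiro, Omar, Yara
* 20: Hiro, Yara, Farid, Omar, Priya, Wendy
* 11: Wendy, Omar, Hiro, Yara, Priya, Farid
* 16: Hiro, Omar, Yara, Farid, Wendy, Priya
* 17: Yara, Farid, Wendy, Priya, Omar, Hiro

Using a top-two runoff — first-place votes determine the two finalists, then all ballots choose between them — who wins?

Omar

Round 1 first-place votes: Wendy 11, Omar 27, Priya 9, Farid 9, Hiro 36, Yara 17. Hiro and Omar advance.
Runoff: Hiro is ranked above Omar on 54 ballots, Omar above Hiro on 55.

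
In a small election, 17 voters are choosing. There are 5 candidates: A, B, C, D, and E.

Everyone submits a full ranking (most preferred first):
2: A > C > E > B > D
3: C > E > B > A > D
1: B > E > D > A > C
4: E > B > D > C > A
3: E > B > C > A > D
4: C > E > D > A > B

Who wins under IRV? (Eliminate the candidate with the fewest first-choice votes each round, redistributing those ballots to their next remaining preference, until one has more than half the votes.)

Round 1: A 2, B 1, C 7, D 0, E 7. D eliminated.
Round 2: A 2, B 1, C 7, E 7. B eliminated.
Round 3: A 2, C 7, E 8. A eliminated.
Round 4: C 9, E 8. C has a majority (≥9).

C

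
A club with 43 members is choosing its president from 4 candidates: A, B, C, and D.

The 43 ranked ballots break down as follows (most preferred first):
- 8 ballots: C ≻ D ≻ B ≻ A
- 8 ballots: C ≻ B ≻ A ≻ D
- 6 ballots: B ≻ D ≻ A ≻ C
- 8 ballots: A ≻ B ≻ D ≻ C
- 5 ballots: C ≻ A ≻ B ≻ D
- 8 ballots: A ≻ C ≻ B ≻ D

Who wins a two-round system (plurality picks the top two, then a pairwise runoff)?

A

Round 1 first-place votes: A 16, B 6, C 21, D 0. C and A advance.
Runoff: C is ranked above A on 21 ballots, A above C on 22.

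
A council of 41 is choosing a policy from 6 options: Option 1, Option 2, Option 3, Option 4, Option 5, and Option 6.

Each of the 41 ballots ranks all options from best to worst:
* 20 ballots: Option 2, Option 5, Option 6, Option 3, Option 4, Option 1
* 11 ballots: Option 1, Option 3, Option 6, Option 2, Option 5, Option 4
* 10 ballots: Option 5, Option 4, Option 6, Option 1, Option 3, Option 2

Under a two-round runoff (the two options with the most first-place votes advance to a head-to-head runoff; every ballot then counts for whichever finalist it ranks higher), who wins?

Round 1 first-place votes: Option 1 11, Option 2 20, Option 3 0, Option 4 0, Option 5 10, Option 6 0. Option 2 and Option 1 advance.
Runoff: Option 2 is ranked above Option 1 on 20 ballots, Option 1 above Option 2 on 21.

Option 1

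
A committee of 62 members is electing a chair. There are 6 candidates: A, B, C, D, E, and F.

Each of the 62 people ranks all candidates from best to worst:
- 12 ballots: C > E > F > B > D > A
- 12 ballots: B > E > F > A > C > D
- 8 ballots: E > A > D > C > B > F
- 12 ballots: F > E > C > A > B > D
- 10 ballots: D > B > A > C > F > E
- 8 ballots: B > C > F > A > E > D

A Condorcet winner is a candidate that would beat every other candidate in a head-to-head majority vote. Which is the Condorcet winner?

E vs A: 44–18
E vs B: 32–30
E vs C: 32–30
E vs D: 52–10
E vs F: 32–30
E beats every other candidate.

E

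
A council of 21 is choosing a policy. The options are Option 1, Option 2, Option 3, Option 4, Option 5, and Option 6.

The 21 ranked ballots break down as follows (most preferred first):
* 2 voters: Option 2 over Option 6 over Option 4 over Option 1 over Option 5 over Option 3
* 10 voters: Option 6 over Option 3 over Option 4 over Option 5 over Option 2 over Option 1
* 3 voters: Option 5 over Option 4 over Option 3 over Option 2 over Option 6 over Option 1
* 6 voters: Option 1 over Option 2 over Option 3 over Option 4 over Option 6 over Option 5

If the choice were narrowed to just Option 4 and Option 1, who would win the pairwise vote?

Option 4

Option 4 is ranked above Option 1 on 15 ballots; Option 1 above Option 4 on 6.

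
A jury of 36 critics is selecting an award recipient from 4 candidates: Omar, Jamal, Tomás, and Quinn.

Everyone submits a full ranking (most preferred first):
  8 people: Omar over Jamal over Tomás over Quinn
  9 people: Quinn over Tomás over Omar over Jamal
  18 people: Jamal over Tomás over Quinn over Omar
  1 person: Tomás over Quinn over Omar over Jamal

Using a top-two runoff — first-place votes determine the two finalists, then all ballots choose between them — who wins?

Round 1 first-place votes: Omar 8, Jamal 18, Tomás 1, Quinn 9. Jamal and Quinn advance.
Runoff: Jamal is ranked above Quinn on 26 ballots, Quinn above Jamal on 10.

Jamal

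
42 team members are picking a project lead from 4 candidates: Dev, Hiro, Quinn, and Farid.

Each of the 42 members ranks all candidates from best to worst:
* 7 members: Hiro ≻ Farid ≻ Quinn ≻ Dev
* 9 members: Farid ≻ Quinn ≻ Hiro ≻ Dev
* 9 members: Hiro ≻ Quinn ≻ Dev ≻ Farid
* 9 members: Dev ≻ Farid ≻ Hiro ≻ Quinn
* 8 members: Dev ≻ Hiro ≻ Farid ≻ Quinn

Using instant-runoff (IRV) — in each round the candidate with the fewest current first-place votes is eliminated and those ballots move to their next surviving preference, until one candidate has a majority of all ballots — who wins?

Hiro

Round 1: Dev 17, Hiro 16, Quinn 0, Farid 9. Quinn eliminated.
Round 2: Dev 17, Hiro 16, Farid 9. Farid eliminated.
Round 3: Dev 17, Hiro 25. Hiro has a majority (≥22).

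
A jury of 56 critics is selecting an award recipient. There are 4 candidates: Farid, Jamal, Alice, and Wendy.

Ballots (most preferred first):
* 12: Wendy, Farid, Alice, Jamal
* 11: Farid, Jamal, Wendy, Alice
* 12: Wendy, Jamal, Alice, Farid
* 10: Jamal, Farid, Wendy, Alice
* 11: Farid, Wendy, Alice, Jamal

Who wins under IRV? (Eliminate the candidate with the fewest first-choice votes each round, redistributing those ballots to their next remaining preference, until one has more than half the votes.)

Round 1: Farid 22, Jamal 10, Alice 0, Wendy 24. Alice eliminated.
Round 2: Farid 22, Jamal 10, Wendy 24. Jamal eliminated.
Round 3: Farid 32, Wendy 24. Farid has a majority (≥29).

Farid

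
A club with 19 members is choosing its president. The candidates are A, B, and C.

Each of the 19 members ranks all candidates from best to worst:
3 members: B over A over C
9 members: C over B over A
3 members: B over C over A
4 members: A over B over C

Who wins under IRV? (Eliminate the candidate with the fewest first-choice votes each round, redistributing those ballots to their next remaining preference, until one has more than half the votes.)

Round 1: A 4, B 6, C 9. A eliminated.
Round 2: B 10, C 9. B has a majority (≥10).

B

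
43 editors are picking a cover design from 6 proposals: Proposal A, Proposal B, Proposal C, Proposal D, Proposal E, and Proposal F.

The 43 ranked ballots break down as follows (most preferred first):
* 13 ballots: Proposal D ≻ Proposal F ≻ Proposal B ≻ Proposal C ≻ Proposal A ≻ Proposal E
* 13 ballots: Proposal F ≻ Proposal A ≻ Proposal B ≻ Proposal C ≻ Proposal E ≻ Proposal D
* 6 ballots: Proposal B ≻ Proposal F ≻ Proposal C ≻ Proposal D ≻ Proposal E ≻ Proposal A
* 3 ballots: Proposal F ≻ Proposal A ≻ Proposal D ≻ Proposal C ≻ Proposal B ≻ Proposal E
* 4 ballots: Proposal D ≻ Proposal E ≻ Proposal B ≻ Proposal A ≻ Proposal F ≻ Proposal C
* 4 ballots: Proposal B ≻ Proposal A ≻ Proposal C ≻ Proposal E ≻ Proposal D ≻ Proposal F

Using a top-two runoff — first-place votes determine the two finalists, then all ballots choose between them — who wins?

Round 1 first-place votes: Proposal A 0, Proposal B 10, Proposal C 0, Proposal D 17, Proposal E 0, Proposal F 16. Proposal D and Proposal F advance.
Runoff: Proposal D is ranked above Proposal F on 21 ballots, Proposal F above Proposal D on 22.

Proposal F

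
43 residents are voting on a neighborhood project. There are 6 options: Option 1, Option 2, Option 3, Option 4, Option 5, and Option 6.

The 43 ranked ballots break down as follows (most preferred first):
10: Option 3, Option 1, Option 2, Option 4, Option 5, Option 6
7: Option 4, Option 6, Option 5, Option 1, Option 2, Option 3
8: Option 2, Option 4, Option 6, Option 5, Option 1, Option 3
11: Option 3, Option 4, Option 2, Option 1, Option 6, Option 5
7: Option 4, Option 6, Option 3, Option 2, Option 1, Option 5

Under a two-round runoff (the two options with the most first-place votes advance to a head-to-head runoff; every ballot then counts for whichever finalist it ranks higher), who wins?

Option 4

Round 1 first-place votes: Option 1 0, Option 2 8, Option 3 21, Option 4 14, Option 5 0, Option 6 0. Option 3 and Option 4 advance.
Runoff: Option 3 is ranked above Option 4 on 21 ballots, Option 4 above Option 3 on 22.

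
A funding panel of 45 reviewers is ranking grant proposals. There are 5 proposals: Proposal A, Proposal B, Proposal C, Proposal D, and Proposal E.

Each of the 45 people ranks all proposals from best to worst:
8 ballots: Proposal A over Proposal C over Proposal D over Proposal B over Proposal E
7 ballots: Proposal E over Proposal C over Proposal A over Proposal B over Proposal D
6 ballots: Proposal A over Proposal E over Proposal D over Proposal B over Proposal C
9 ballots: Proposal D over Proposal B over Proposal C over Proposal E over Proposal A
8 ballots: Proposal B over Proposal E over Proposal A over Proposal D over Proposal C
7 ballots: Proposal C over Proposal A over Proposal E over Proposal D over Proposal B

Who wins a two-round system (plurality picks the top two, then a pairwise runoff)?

Proposal A

Round 1 first-place votes: Proposal A 14, Proposal B 8, Proposal C 7, Proposal D 9, Proposal E 7. Proposal A and Proposal D advance.
Runoff: Proposal A is ranked above Proposal D on 36 ballots, Proposal D above Proposal A on 9.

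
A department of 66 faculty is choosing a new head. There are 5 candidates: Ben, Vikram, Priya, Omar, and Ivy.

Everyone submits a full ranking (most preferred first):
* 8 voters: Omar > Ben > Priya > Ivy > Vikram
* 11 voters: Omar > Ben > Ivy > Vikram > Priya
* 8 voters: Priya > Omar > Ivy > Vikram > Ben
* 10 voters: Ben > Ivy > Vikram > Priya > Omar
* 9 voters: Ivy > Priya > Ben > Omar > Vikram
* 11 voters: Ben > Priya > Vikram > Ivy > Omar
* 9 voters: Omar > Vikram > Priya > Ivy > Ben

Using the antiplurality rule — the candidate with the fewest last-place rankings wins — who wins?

Last-place votes: Ben 17, Vikram 17, Priya 11, Omar 21, Ivy 0.

Ivy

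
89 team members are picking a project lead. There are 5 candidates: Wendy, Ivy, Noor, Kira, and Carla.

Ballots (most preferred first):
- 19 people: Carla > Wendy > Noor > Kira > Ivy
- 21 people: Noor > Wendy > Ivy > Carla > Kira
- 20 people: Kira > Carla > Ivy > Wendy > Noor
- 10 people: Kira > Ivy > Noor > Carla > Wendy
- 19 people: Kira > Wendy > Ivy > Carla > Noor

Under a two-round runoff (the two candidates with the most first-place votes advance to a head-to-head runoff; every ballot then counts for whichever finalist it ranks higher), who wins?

Kira

Round 1 first-place votes: Wendy 0, Ivy 0, Noor 21, Kira 49, Carla 19. Kira and Noor advance.
Runoff: Kira is ranked above Noor on 49 ballots, Noor above Kira on 40.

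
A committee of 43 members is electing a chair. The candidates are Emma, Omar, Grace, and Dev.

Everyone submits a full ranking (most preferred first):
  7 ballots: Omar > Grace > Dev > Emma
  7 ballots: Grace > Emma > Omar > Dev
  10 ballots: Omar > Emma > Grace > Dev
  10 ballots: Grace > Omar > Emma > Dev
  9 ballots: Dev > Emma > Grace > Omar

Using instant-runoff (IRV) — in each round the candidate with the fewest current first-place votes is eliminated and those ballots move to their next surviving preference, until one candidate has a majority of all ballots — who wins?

Round 1: Emma 0, Omar 17, Grace 17, Dev 9. Emma eliminated.
Round 2: Omar 17, Grace 17, Dev 9. Dev eliminated.
Round 3: Omar 17, Grace 26. Grace has a majority (≥22).

Grace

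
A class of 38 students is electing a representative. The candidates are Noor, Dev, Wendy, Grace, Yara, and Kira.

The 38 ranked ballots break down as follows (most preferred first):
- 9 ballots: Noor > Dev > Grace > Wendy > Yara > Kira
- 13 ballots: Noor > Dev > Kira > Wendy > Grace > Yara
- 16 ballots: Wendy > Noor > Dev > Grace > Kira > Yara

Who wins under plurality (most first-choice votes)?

First-place votes: Noor 22, Dev 0, Wendy 16, Grace 0, Yara 0, Kira 0.

Noor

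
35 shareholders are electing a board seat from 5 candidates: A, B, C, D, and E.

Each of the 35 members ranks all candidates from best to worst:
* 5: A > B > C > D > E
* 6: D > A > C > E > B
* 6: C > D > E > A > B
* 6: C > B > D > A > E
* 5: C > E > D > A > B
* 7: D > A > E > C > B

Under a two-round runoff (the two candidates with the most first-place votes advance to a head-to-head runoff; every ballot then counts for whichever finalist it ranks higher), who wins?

Round 1 first-place votes: A 5, B 0, C 17, D 13, E 0. C and D advance.
Runoff: C is ranked above D on 22 ballots, D above C on 13.

C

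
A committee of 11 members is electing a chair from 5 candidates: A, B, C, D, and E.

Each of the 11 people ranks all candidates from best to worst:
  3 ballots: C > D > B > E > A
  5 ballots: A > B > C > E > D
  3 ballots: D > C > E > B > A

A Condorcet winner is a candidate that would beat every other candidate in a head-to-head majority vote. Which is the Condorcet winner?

C

C vs A: 6–5
C vs B: 6–5
C vs D: 8–3
C vs E: 11–0
C beats every other candidate.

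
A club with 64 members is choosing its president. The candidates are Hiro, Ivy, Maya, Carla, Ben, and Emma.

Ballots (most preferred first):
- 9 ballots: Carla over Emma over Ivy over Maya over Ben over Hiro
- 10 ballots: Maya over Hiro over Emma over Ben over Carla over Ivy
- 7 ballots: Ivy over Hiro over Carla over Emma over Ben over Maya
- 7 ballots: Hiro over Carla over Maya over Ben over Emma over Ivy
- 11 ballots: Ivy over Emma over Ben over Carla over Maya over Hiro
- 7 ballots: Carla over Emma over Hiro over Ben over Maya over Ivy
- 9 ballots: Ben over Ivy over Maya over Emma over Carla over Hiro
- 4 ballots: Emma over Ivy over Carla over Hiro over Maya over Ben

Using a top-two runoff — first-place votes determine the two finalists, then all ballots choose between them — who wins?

Round 1 first-place votes: Hiro 7, Ivy 18, Maya 10, Carla 16, Ben 9, Emma 4. Ivy and Carla advance.
Runoff: Ivy is ranked above Carla on 31 ballots, Carla above Ivy on 33.

Carla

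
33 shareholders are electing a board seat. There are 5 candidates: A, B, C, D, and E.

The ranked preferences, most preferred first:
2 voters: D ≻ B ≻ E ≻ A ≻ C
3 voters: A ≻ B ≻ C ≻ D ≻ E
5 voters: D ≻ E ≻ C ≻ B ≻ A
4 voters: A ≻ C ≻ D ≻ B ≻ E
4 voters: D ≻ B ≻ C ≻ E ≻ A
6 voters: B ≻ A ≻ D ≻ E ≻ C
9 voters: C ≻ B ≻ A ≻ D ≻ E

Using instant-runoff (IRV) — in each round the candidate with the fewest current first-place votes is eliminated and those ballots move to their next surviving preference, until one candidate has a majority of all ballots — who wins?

A

Round 1: A 7, B 6, C 9, D 11, E 0. E eliminated.
Round 2: A 7, B 6, C 9, D 11. B eliminated.
Round 3: A 13, C 9, D 11. C eliminated.
Round 4: A 22, D 11. A has a majority (≥17).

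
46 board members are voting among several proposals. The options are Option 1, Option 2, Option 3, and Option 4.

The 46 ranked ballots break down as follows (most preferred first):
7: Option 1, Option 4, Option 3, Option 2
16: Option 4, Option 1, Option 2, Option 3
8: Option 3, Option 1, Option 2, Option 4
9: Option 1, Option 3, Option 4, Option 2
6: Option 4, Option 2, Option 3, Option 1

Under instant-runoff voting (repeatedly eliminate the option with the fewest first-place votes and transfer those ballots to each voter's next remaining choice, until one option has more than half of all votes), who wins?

Round 1: Option 1 16, Option 2 0, Option 3 8, Option 4 22. Option 2 eliminated.
Round 2: Option 1 16, Option 3 8, Option 4 22. Option 3 eliminated.
Round 3: Option 1 24, Option 4 22. Option 1 has a majority (≥24).

Option 1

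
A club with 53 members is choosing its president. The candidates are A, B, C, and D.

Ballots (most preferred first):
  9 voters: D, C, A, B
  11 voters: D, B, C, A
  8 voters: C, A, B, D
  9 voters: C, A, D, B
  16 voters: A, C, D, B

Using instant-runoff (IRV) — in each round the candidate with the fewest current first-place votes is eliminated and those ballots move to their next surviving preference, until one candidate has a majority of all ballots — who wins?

Round 1: A 16, B 0, C 17, D 20. B eliminated.
Round 2: A 16, C 17, D 20. A eliminated.
Round 3: C 33, D 20. C has a majority (≥27).

C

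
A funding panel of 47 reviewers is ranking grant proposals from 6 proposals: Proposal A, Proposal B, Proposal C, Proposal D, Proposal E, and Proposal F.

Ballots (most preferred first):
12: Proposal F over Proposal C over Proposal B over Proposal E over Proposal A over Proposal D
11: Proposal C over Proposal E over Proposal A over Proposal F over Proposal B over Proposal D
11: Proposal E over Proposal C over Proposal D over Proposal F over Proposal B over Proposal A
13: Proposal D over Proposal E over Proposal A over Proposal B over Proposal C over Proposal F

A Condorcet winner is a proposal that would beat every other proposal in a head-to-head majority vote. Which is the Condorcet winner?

Proposal E vs Proposal A: 47–0
Proposal E vs Proposal B: 35–12
Proposal E vs Proposal C: 24–23
Proposal E vs Proposal D: 34–13
Proposal E vs Proposal F: 35–12
Proposal E beats every other proposal.

Proposal E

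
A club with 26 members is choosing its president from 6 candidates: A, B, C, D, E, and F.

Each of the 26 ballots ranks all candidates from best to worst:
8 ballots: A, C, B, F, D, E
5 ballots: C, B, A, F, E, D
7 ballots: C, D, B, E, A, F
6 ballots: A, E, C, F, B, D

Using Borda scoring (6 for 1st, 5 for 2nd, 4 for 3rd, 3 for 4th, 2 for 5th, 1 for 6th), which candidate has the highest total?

A: 8×6 + 5×4 + 7×2 + 6×6 = 118
B: 8×4 + 5×5 + 7×4 + 6×2 = 97
C: 8×5 + 5×6 + 7×6 + 6×4 = 136
D: 8×2 + 5×1 + 7×5 + 6×1 = 62
E: 8×1 + 5×2 + 7×3 + 6×5 = 69
F: 8×3 + 5×3 + 7×1 + 6×3 = 64

C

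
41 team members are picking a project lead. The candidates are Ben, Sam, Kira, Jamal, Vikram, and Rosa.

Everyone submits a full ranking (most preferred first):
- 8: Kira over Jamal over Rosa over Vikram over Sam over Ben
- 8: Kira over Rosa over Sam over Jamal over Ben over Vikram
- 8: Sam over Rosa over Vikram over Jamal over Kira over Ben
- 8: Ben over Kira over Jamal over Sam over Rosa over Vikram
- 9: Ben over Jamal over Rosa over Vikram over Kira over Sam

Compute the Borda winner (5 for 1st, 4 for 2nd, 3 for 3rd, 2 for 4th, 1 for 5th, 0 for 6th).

Kira

Ben: 8×0 + 8×1 + 8×0 + 8×5 + 9×5 = 93
Sam: 8×1 + 8×3 + 8×5 + 8×2 + 9×0 = 88
Kira: 8×5 + 8×5 + 8×1 + 8×4 + 9×1 = 129
Jamal: 8×4 + 8×2 + 8×2 + 8×3 + 9×4 = 124
Vikram: 8×2 + 8×0 + 8×3 + 8×0 + 9×2 = 58
Rosa: 8×3 + 8×4 + 8×4 + 8×1 + 9×3 = 123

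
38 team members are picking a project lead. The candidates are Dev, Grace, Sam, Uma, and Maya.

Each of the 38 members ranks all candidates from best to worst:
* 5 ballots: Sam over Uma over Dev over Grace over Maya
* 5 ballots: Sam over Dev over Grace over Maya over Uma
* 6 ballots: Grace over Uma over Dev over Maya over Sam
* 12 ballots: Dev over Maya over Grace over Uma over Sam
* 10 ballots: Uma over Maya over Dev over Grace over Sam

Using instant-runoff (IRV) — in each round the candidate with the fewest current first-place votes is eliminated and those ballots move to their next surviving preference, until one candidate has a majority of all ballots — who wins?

Round 1: Dev 12, Grace 6, Sam 10, Uma 10, Maya 0. Maya eliminated.
Round 2: Dev 12, Grace 6, Sam 10, Uma 10. Grace eliminated.
Round 3: Dev 12, Sam 10, Uma 16. Sam eliminated.
Round 4: Dev 17, Uma 21. Uma has a majority (≥20).

Uma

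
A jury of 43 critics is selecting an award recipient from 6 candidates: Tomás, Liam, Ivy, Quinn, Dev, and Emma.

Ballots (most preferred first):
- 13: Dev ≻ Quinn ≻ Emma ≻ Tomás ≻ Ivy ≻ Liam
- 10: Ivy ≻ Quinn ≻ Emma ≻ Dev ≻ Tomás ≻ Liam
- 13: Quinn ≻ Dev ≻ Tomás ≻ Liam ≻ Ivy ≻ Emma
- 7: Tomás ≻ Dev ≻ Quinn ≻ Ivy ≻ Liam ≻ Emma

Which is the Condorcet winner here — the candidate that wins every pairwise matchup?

Quinn vs Tomás: 36–7
Quinn vs Liam: 43–0
Quinn vs Ivy: 33–10
Quinn vs Dev: 23–20
Quinn vs Emma: 43–0
Quinn beats every other candidate.

Quinn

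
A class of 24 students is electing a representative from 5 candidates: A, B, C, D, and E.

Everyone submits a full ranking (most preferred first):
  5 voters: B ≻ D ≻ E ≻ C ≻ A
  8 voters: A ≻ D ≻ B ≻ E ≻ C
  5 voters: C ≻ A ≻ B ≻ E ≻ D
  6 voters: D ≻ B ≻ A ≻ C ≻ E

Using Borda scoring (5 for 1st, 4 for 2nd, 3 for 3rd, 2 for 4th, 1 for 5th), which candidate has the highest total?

A: 5×1 + 8×5 + 5×4 + 6×3 = 83
B: 5×5 + 8×3 + 5×3 + 6×4 = 88
C: 5×2 + 8×1 + 5×5 + 6×2 = 55
D: 5×4 + 8×4 + 5×1 + 6×5 = 87
E: 5×3 + 8×2 + 5×2 + 6×1 = 47

B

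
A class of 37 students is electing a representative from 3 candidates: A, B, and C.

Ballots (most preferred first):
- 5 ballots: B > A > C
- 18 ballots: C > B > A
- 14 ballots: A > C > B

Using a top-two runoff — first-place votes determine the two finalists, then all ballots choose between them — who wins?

A

Round 1 first-place votes: A 14, B 5, C 18. C and A advance.
Runoff: C is ranked above A on 18 ballots, A above C on 19.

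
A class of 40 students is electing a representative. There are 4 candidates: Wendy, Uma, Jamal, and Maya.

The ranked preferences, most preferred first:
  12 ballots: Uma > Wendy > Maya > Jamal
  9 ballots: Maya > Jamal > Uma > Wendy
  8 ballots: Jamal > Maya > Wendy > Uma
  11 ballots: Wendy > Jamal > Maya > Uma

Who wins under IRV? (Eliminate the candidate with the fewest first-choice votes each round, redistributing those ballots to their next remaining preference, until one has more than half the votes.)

Round 1: Wendy 11, Uma 12, Jamal 8, Maya 9. Jamal eliminated.
Round 2: Wendy 11, Uma 12, Maya 17. Wendy eliminated.
Round 3: Uma 12, Maya 28. Maya has a majority (≥21).

Maya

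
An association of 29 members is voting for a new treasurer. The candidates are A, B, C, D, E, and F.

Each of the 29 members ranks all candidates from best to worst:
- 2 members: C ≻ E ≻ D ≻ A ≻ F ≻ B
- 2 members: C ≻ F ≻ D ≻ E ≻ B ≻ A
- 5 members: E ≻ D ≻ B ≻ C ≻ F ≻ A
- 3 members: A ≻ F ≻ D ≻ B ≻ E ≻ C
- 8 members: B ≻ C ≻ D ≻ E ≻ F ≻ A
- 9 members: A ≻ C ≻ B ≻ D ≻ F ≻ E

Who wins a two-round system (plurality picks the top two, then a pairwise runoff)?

Round 1 first-place votes: A 12, B 8, C 4, D 0, E 5, F 0. A and B advance.
Runoff: A is ranked above B on 14 ballots, B above A on 15.

B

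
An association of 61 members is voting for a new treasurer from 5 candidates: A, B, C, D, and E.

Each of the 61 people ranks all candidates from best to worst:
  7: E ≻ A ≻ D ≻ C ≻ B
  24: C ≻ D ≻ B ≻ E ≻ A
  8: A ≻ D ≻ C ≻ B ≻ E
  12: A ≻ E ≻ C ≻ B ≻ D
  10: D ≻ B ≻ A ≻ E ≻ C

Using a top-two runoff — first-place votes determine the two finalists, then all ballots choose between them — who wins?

Round 1 first-place votes: A 20, B 0, C 24, D 10, E 7. C and A advance.
Runoff: C is ranked above A on 24 ballots, A above C on 37.

A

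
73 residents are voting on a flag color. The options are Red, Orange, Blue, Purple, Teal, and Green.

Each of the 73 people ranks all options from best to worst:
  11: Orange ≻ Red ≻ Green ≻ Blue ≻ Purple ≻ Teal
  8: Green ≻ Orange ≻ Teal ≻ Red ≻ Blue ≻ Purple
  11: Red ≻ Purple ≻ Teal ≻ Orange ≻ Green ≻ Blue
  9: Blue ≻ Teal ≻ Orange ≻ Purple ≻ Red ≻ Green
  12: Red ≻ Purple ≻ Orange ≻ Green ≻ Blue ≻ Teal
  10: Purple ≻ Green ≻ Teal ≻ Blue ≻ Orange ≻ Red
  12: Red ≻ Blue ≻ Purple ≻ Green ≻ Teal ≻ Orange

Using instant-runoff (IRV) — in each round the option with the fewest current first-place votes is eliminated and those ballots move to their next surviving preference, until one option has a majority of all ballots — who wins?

Round 1: Red 35, Orange 11, Blue 9, Purple 10, Teal 0, Green 8. Teal eliminated.
Round 2: Red 35, Orange 11, Blue 9, Purple 10, Green 8. Green eliminated.
Round 3: Red 35, Orange 19, Blue 9, Purple 10. Blue eliminated.
Round 4: Red 35, Orange 28, Purple 10. Purple eliminated.
Round 5: Red 35, Orange 38. Orange has a majority (≥37).

Orange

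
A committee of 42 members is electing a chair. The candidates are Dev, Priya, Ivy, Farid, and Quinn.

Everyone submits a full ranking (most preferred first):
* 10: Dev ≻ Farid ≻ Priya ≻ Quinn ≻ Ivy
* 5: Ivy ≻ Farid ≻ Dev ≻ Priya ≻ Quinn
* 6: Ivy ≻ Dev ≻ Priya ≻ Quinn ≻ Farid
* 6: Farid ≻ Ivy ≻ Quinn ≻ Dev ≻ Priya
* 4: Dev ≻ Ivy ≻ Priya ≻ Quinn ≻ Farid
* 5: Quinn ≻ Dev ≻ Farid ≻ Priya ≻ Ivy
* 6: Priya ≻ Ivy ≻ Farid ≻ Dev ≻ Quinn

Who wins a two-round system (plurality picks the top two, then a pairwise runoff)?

Round 1 first-place votes: Dev 14, Priya 6, Ivy 11, Farid 6, Quinn 5. Dev and Ivy advance.
Runoff: Dev is ranked above Ivy on 19 ballots, Ivy above Dev on 23.

Ivy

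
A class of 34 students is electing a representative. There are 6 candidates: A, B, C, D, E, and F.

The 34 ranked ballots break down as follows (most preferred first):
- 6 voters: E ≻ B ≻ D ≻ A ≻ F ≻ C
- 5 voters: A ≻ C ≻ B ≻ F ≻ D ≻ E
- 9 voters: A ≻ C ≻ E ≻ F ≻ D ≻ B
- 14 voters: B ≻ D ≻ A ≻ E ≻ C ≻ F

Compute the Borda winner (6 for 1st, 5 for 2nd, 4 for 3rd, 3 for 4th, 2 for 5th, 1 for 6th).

A

A: 6×3 + 5×6 + 9×6 + 14×4 = 158
B: 6×5 + 5×4 + 9×1 + 14×6 = 143
C: 6×1 + 5×5 + 9×5 + 14×2 = 104
D: 6×4 + 5×2 + 9×2 + 14×5 = 122
E: 6×6 + 5×1 + 9×4 + 14×3 = 119
F: 6×2 + 5×3 + 9×3 + 14×1 = 68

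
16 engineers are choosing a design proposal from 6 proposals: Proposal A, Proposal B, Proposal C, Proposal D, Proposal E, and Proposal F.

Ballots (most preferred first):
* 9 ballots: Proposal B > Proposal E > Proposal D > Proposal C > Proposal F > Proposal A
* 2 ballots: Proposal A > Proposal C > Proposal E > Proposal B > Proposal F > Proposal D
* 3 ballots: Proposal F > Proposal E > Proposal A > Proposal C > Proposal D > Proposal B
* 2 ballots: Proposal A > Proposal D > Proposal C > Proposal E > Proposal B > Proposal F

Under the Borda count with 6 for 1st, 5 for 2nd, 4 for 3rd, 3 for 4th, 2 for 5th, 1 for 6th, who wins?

Proposal A: 9×1 + 2×6 + 3×4 + 2×6 = 45
Proposal B: 9×6 + 2×3 + 3×1 + 2×2 = 67
Proposal C: 9×3 + 2×5 + 3×3 + 2×4 = 54
Proposal D: 9×4 + 2×1 + 3×2 + 2×5 = 54
Proposal E: 9×5 + 2×4 + 3×5 + 2×3 = 74
Proposal F: 9×2 + 2×2 + 3×6 + 2×1 = 42

Proposal E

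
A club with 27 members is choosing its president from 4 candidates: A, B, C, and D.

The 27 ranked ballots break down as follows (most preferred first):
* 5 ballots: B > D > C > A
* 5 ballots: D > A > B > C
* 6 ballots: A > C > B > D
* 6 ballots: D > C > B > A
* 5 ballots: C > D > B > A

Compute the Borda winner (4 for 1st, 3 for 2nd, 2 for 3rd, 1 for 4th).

D

A: 5×1 + 5×3 + 6×4 + 6×1 + 5×1 = 55
B: 5×4 + 5×2 + 6×2 + 6×2 + 5×2 = 64
C: 5×2 + 5×1 + 6×3 + 6×3 + 5×4 = 71
D: 5×3 + 5×4 + 6×1 + 6×4 + 5×3 = 80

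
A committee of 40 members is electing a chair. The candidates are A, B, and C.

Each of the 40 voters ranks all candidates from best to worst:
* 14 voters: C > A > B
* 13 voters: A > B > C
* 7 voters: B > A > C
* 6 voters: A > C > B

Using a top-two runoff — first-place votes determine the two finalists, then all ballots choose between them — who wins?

A

Round 1 first-place votes: A 19, B 7, C 14. A and C advance.
Runoff: A is ranked above C on 26 ballots, C above A on 14.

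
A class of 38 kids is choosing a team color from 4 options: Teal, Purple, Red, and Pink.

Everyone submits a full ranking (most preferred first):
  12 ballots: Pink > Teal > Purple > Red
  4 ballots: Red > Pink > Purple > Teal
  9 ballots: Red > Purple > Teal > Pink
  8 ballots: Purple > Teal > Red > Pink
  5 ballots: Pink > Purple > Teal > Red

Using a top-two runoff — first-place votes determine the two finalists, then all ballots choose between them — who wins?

Red

Round 1 first-place votes: Teal 0, Purple 8, Red 13, Pink 17. Pink and Red advance.
Runoff: Pink is ranked above Red on 17 ballots, Red above Pink on 21.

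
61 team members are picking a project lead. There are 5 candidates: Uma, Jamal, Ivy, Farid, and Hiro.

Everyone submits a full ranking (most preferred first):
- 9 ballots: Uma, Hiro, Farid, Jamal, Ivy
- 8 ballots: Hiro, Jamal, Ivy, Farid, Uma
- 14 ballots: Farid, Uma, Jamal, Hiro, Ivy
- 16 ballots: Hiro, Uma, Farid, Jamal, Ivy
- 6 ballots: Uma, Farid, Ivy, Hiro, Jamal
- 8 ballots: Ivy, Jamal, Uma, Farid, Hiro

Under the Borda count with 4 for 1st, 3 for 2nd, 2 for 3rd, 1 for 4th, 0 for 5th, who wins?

Uma

Uma: 9×4 + 8×0 + 14×3 + 16×3 + 6×4 + 8×2 = 166
Jamal: 9×1 + 8×3 + 14×2 + 16×1 + 6×0 + 8×3 = 101
Ivy: 9×0 + 8×2 + 14×0 + 16×0 + 6×2 + 8×4 = 60
Farid: 9×2 + 8×1 + 14×4 + 16×2 + 6×3 + 8×1 = 140
Hiro: 9×3 + 8×4 + 14×1 + 16×4 + 6×1 + 8×0 = 143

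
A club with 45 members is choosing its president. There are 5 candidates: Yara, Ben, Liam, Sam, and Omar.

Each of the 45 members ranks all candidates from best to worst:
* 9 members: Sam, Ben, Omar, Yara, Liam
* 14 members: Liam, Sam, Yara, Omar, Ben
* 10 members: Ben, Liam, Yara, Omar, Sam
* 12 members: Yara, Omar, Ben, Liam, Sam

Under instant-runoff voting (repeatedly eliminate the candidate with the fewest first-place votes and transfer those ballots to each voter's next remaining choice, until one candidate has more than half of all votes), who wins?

Round 1: Yara 12, Ben 10, Liam 14, Sam 9, Omar 0. Omar eliminated.
Round 2: Yara 12, Ben 10, Liam 14, Sam 9. Sam eliminated.
Round 3: Yara 12, Ben 19, Liam 14. Yara eliminated.
Round 4: Ben 31, Liam 14. Ben has a majority (≥23).

Ben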